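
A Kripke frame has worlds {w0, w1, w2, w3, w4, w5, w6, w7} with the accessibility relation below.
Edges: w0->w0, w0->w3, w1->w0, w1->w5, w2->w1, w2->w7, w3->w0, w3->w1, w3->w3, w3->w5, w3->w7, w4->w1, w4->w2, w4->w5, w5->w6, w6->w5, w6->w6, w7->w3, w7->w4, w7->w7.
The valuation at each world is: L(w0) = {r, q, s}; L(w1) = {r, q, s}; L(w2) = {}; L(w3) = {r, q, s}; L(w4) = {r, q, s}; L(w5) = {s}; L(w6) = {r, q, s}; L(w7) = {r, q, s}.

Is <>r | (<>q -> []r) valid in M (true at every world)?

Let φ = <>r | (<>q -> []r). Evaluate φ at each world:
  w0 (successors {w0, w3}): φ is true.
  w1 (successors {w0, w5}): φ is true.
  w2 (successors {w1, w7}): φ is true.
  w3 (successors {w0, w1, w3, w5, w7}): φ is true.
  w4 (successors {w1, w2, w5}): φ is true.
  w5 (successors {w6}): φ is true.
  w6 (successors {w5, w6}): φ is true.
  w7 (successors {w3, w4, w7}): φ is true.
For instance, at w5:
  At w5: <>r is true, <>q -> []r is true, so <>r | (<>q -> []r) is true.
    At w5: <>r requires r at some successor in {w6}.
      r holds at w6, so <>r is true at w5.
    At w5: <>q is true, []r is true, so <>q -> []r is true.
      At w5: <>q requires q at some successor in {w6}.
        q holds at w6, so <>q is true at w5.
      At w5: []r requires r at every successor {w6}.
        At w6: r is true.
      So []r is true at w5.

Yes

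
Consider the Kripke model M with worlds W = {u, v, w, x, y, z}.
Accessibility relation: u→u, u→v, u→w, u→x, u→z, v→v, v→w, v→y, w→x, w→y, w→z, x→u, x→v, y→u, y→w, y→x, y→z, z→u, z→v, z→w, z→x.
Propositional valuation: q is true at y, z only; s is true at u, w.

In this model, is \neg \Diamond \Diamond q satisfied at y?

At y: \Diamond \Diamond q is true, so \neg \Diamond \Diamond q is false.
  At y: \Diamond \Diamond q requires \Diamond q at some successor in {u, w, x, z}.
    \Diamond q holds at u, so \Diamond \Diamond q is true at y.
      At u: \Diamond q requires q at some successor in {u, v, w, x, z}.
        q holds at z, so \Diamond q is true at u.

No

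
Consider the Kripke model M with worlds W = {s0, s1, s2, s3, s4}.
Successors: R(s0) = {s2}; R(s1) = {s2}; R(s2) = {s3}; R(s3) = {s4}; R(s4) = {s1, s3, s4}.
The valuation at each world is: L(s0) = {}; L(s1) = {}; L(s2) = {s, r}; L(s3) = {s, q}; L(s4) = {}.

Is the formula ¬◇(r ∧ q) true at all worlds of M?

Yes

Recall that ◇ψ holds at a world iff ψ holds at some accessible world.
Let φ = ¬◇(r ∧ q). Evaluate φ at each world:
  s0 (successors {s2}): φ is true.
  s1 (successors {s2}): φ is true.
  s2 (successors {s3}): φ is true.
  s3 (successors {s4}): φ is true.
  s4 (successors {s1, s3, s4}): φ is true.
For instance, at s4:
  At s4: ◇(r ∧ q) is false, so ¬◇(r ∧ q) is true.
    At s4: ◇(r ∧ q) requires r ∧ q at some successor in {s1, s3, s4}.
      At s1: r ∧ q is false.
      At s3: r ∧ q is false.
      At s4: r ∧ q is false.
    So ◇(r ∧ q) is false at s4.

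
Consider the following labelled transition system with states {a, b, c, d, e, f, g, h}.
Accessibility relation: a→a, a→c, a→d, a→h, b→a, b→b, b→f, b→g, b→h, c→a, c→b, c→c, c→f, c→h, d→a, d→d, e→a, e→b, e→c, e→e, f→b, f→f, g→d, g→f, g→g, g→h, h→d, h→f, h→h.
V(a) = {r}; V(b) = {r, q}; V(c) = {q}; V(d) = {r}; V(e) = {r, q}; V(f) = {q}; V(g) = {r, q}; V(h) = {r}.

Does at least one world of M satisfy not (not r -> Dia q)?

Let φ = not (not r -> Dia q). Evaluate φ at each world:
  a (successors {a, c, d, h}): φ is false.
  b (successors {a, b, f, g, h}): φ is false.
  c (successors {a, b, c, f, h}): φ is false.
  d (successors {a, d}): φ is false.
  e (successors {a, b, c, e}): φ is false.
  f (successors {b, f}): φ is false.
  g (successors {d, f, g, h}): φ is false.
  h (successors {d, f, h}): φ is false.
For instance, at e:
  At e: not r -> Dia q is true, so not (not r -> Dia q) is false.
    At e: not r is false, Dia q is true, so not r -> Dia q is true.
      At e: Dia q requires q at some successor in {a, b, c, e}.
        q holds at b, so Dia q is true at e.

No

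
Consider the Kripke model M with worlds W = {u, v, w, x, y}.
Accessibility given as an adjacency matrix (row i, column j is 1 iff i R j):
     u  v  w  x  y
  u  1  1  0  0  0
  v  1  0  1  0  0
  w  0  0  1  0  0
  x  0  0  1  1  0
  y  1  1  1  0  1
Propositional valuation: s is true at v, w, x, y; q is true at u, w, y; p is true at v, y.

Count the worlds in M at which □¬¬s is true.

2

Let φ = □¬¬s. Evaluate φ at each world:
  u (successors {u, v}): φ is false.
  v (successors {u, w}): φ is false.
  w (successors {w}): φ is true.
  x (successors {w, x}): φ is true.
  y (successors {u, v, w, y}): φ is false.
For instance, at x:
  At x: □¬¬s requires ¬¬s at every successor {w, x}.
    At w: ¬¬s is true.
    At x: ¬¬s is true.
  So □¬¬s is true at x.
Satisfying worlds: {w, x}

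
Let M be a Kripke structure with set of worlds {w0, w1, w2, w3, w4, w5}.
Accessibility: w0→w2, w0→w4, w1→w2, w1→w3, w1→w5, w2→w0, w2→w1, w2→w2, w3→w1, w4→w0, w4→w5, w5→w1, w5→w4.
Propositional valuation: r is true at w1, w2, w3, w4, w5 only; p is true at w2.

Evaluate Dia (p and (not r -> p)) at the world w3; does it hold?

Recall that Dia ψ holds at a world iff ψ holds at some accessible world.
At w3: Dia (p and (not r -> p)) requires p and (not r -> p) at some successor in {w1}.
  At w1: p and (not r -> p) is false.
So Dia (p and (not r -> p)) is false at w3.

No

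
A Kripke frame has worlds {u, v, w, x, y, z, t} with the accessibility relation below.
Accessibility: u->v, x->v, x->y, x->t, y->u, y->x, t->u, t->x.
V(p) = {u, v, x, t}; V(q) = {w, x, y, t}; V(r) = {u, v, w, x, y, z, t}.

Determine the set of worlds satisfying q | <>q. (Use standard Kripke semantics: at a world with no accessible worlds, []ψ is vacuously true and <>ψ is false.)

Let φ = q | <>q. Evaluate φ at each world:
  u (successors {v}): φ is false.
  v (successors ∅): φ is false.
  w (successors ∅): φ is true.
  x (successors {v, y, t}): φ is true.
  y (successors {u, x}): φ is true.
  z (successors ∅): φ is false.
  t (successors {u, x}): φ is true.
For instance, at y:
  At y: q is true, <>q is true, so q | <>q is true.
    At y: <>q requires q at some successor in {u, x}.
      q holds at x, so <>q is true at y.
Satisfying worlds: {w, x, y, t}

w, x, y, t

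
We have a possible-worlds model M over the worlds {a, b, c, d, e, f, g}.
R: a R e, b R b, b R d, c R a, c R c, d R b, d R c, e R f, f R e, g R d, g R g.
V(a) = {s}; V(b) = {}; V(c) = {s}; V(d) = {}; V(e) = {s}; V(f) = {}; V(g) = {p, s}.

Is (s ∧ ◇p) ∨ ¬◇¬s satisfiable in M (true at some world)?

Let φ = (s ∧ ◇p) ∨ ¬◇¬s. Evaluate φ at each world:
  a (successors {e}): φ is true.
  b (successors {b, d}): φ is false.
  c (successors {a, c}): φ is true.
  d (successors {b, c}): φ is false.
  e (successors {f}): φ is false.
  f (successors {e}): φ is true.
  g (successors {d, g}): φ is true.
Detail at a (witness):
  At a: s ∧ ◇p is false, ¬◇¬s is true, so (s ∧ ◇p) ∨ ¬◇¬s is true.
    At a: s is true, ◇p is false, so s ∧ ◇p is false.
      At a: ◇p requires p at some successor in {e}.
        At e: p is false.
      So ◇p is false at a.
    At a: ◇¬s is false, so ¬◇¬s is true.
      At a: ◇¬s requires ¬s at some successor in {e}.
        At e: ¬s is false.
      So ◇¬s is false at a.

Yes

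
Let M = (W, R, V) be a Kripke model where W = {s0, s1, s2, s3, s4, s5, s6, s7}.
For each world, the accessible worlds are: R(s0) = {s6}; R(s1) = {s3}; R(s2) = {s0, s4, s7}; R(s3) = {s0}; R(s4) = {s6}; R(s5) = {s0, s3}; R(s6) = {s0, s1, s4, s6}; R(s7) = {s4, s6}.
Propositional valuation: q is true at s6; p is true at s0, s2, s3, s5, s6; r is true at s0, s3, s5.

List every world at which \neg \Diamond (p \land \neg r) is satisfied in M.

s1, s2, s3, s5

Let φ = \neg \Diamond (p \land \neg r). Evaluate φ at each world:
  s0 (successors {s6}): φ is false.
  s1 (successors {s3}): φ is true.
  s2 (successors {s0, s4, s7}): φ is true.
  s3 (successors {s0}): φ is true.
  s4 (successors {s6}): φ is false.
  s5 (successors {s0, s3}): φ is true.
  s6 (successors {s0, s1, s4, s6}): φ is false.
  s7 (successors {s4, s6}): φ is false.
For instance, at s7:
  At s7: \Diamond (p \land \neg r) is true, so \neg \Diamond (p \land \neg r) is false.
    At s7: \Diamond (p \land \neg r) requires p \land \neg r at some successor in {s4, s6}.
      p \land \neg r holds at s6, so \Diamond (p \land \neg r) is true at s7.
Satisfying worlds: {s1, s2, s3, s5}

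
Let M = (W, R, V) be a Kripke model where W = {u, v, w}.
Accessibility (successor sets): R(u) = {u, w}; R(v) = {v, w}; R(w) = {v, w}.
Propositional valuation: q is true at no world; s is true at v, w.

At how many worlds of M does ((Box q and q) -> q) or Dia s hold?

3

Let φ = ((Box q and q) -> q) or Dia s. Evaluate φ at each world:
  u (successors {u, w}): φ is true.
  v (successors {v, w}): φ is true.
  w (successors {v, w}): φ is true.
For instance, at w:
  At w: (Box q and q) -> q is true, Dia s is true, so ((Box q and q) -> q) or Dia s is true.
    At w: Box q and q is false, q is false, so (Box q and q) -> q is true.
      At w: Box q is false, q is false, so Box q and q is false.
    At w: Dia s requires s at some successor in {v, w}.
      s holds at v, so Dia s is true at w.
Satisfying worlds: {u, v, w}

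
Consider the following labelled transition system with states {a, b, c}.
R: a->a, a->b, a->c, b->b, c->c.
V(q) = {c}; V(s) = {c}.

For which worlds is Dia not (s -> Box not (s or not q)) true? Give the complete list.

a, c

Let φ = Dia not (s -> Box not (s or not q)). Evaluate φ at each world:
  a (successors {a, b, c}): φ is true.
  b (successors {b}): φ is false.
  c (successors {c}): φ is true.
For instance, at c:
  At c: Dia not (s -> Box not (s or not q)) requires not (s -> Box not (s or not q)) at some successor in {c}.
    not (s -> Box not (s or not q)) holds at c, so Dia not (s -> Box not (s or not q)) is true at c.
      At c: s -> Box not (s or not q) is false, so not (s -> Box not (s or not q)) is true.
Satisfying worlds: {a, c}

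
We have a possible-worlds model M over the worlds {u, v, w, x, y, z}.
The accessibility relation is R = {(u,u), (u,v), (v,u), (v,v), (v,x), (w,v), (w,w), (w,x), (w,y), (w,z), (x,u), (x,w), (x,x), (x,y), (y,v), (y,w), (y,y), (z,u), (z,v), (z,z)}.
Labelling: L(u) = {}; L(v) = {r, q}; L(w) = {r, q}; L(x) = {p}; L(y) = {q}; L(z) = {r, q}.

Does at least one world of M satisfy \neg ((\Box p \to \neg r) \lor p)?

Recall that \Box ψ holds at a world iff ψ holds at every accessible world, and \Diamond ψ holds iff ψ holds at some accessible world.
Let φ = \neg ((\Box p \to \neg r) \lor p). Evaluate φ at each world:
  u (successors {u, v}): φ is false.
  v (successors {u, v, x}): φ is false.
  w (successors {v, w, x, y, z}): φ is false.
  x (successors {u, w, x, y}): φ is false.
  y (successors {v, w, y}): φ is false.
  z (successors {u, v, z}): φ is false.
For instance, at u:
  At u: (\Box p \to \neg r) \lor p is true, so \neg ((\Box p \to \neg r) \lor p) is false.
    At u: \Box p \to \neg r is true, p is false, so (\Box p \to \neg r) \lor p is true.
      At u: \Box p is false, \neg r is true, so \Box p \to \neg r is true.

No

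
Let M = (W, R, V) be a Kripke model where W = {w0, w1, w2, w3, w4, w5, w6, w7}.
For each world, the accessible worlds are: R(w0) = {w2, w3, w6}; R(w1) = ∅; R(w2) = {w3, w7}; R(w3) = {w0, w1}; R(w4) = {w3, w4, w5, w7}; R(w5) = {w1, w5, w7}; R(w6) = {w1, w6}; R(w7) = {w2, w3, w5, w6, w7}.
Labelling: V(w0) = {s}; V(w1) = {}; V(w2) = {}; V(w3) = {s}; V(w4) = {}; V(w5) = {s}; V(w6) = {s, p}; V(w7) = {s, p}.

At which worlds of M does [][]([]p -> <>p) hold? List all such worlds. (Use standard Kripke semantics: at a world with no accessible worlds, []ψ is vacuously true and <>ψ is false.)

Let φ = [][]([]p -> <>p). Evaluate φ at each world:
  w0 (successors {w2, w3, w6}): φ is false.
  w1 (successors ∅): φ is true.
  w2 (successors {w3, w7}): φ is false.
  w3 (successors {w0, w1}): φ is true.
  w4 (successors {w3, w4, w5, w7}): φ is false.
  w5 (successors {w1, w5, w7}): φ is false.
  w6 (successors {w1, w6}): φ is false.
  w7 (successors {w2, w3, w5, w6, w7}): φ is false.
For instance, at w4:
  At w4: [][]([]p -> <>p) requires []([]p -> <>p) at every successor {w3, w4, w5, w7}.
    []([]p -> <>p) fails at w3, so [][]([]p -> <>p) is false at w4.
      At w3: []([]p -> <>p) requires []p -> <>p at every successor {w0, w1}.
        []p -> <>p fails at w1, so []([]p -> <>p) is false at w3.
Satisfying worlds: {w1, w3}

w1, w3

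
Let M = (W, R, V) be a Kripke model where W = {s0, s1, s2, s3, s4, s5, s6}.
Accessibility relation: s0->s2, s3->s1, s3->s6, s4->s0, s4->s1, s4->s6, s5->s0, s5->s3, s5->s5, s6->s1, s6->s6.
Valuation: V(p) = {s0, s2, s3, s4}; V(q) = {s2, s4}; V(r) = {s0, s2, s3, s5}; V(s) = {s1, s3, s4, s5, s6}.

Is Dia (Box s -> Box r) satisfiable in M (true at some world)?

Yes

Recall that Box ψ holds at a world iff ψ holds at every accessible world, and Dia ψ holds iff ψ holds at some accessible world.
Let φ = Dia (Box s -> Box r). Evaluate φ at each world:
  s0 (successors {s2}): φ is true.
  s1 (successors ∅): φ is false.
  s2 (successors ∅): φ is false.
  s3 (successors {s1, s6}): φ is true.
  s4 (successors {s0, s1, s6}): φ is true.
  s5 (successors {s0, s3, s5}): φ is true.
  s6 (successors {s1, s6}): φ is true.
Detail at s0 (witness):
  At s0: Dia (Box s -> Box r) requires Box s -> Box r at some successor in {s2}.
    Box s -> Box r holds at s2, so Dia (Box s -> Box r) is true at s0.
      At s2: Box s is true, Box r is true, so Box s -> Box r is true.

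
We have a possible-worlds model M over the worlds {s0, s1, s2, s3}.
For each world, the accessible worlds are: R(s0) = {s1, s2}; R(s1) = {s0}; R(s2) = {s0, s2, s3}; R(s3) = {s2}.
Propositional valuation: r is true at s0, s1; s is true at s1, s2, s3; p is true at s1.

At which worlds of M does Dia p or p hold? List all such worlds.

Let φ = Dia p or p. Evaluate φ at each world:
  s0 (successors {s1, s2}): φ is true.
  s1 (successors {s0}): φ is true.
  s2 (successors {s0, s2, s3}): φ is false.
  s3 (successors {s2}): φ is false.
For instance, at s3:
  At s3: Dia p is false, p is false, so Dia p or p is false.
    At s3: Dia p requires p at some successor in {s2}.
      At s2: p is false.
    So Dia p is false at s3.
Satisfying worlds: {s0, s1}

s0, s1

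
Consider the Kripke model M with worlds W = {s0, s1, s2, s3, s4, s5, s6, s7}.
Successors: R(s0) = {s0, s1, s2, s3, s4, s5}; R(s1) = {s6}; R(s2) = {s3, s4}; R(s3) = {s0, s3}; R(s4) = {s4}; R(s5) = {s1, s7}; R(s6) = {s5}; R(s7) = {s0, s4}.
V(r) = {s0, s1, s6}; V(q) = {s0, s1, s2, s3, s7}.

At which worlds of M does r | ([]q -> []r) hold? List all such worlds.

Recall that []ψ holds at a world iff ψ holds at every accessible world, and <>ψ holds iff ψ holds at some accessible world.
Let φ = r | ([]q -> []r). Evaluate φ at each world:
  s0 (successors {s0, s1, s2, s3, s4, s5}): φ is true.
  s1 (successors {s6}): φ is true.
  s2 (successors {s3, s4}): φ is true.
  s3 (successors {s0, s3}): φ is false.
  s4 (successors {s4}): φ is true.
  s5 (successors {s1, s7}): φ is false.
  s6 (successors {s5}): φ is true.
  s7 (successors {s0, s4}): φ is true.
For instance, at s0:
  At s0: r is true, []q -> []r is true, so r | ([]q -> []r) is true.
    At s0: []q is false, []r is false, so []q -> []r is true.
      At s0: []q requires q at every successor {s0, s1, s2, s3, s4, s5}.
        q fails at s4, so []q is false at s0.
      At s0: []r requires r at every successor {s0, s1, s2, s3, s4, s5}.
        r fails at s2, so []r is false at s0.
Satisfying worlds: {s0, s1, s2, s4, s6, s7}

s0, s1, s2, s4, s6, s7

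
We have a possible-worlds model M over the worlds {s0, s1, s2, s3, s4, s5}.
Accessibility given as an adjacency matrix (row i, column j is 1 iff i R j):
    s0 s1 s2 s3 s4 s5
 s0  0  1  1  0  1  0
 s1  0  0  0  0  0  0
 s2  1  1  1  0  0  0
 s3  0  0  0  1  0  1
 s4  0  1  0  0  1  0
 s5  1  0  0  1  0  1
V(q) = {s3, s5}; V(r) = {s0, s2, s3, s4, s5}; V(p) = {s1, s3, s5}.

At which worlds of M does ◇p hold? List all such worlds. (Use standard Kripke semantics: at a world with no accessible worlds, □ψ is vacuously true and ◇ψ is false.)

Recall that ◇ψ holds at a world iff ψ holds at some accessible world.
Let φ = ◇p. Evaluate φ at each world:
  s0 (successors {s1, s2, s4}): φ is true.
  s1 (successors ∅): φ is false.
  s2 (successors {s0, s1, s2}): φ is true.
  s3 (successors {s3, s5}): φ is true.
  s4 (successors {s1, s4}): φ is true.
  s5 (successors {s0, s3, s5}): φ is true.
For instance, at s2:
  At s2: ◇p requires p at some successor in {s0, s1, s2}.
    p holds at s1, so ◇p is true at s2.
Satisfying worlds: {s0, s2, s3, s4, s5}

s0, s2, s3, s4, s5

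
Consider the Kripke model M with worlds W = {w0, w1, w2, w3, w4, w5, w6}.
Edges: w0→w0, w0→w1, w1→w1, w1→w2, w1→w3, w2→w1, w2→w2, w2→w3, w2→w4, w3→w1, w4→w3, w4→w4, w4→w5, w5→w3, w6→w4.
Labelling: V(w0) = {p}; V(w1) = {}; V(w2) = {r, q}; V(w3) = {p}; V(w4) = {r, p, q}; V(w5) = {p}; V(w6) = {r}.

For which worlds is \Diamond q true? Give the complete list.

w1, w2, w4, w6

Let φ = \Diamond q. Evaluate φ at each world:
  w0 (successors {w0, w1}): φ is false.
  w1 (successors {w1, w2, w3}): φ is true.
  w2 (successors {w1, w2, w3, w4}): φ is true.
  w3 (successors {w1}): φ is false.
  w4 (successors {w3, w4, w5}): φ is true.
  w5 (successors {w3}): φ is false.
  w6 (successors {w4}): φ is true.
For instance, at w3:
  At w3: \Diamond q requires q at some successor in {w1}.
    At w1: q is false.
  So \Diamond q is false at w3.
Satisfying worlds: {w1, w2, w4, w6}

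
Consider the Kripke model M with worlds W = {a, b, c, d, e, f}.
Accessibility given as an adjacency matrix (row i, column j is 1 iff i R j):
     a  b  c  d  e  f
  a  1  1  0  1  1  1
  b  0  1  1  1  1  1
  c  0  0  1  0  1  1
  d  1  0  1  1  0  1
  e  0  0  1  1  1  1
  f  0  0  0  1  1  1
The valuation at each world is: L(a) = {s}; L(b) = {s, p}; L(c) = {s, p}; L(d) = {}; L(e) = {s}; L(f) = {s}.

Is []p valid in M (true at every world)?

No

Let φ = []p. Evaluate φ at each world:
  a (successors {a, b, d, e, f}): φ is false.
  b (successors {b, c, d, e, f}): φ is false.
  c (successors {c, e, f}): φ is false.
  d (successors {a, c, d, f}): φ is false.
  e (successors {c, d, e, f}): φ is false.
  f (successors {d, e, f}): φ is false.
Detail at a (counterexample):
  At a: []p requires p at every successor {a, b, d, e, f}.
    p fails at a, so []p is false at a.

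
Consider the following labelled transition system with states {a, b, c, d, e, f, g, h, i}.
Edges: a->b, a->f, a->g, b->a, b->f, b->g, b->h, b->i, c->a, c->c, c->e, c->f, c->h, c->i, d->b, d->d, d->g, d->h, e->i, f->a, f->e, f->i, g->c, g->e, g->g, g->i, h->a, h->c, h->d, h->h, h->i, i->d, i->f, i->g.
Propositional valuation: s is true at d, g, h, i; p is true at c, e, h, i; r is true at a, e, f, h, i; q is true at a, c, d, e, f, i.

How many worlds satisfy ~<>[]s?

Recall that []ψ holds at a world iff ψ holds at every accessible world, and <>ψ holds iff ψ holds at some accessible world.
Let φ = ~<>[]s. Evaluate φ at each world:
  a (successors {b, f, g}): φ is true.
  b (successors {a, f, g, h, i}): φ is true.
  c (successors {a, c, e, f, h, i}): φ is false.
  d (successors {b, d, g, h}): φ is true.
  e (successors {i}): φ is true.
  f (successors {a, e, i}): φ is false.
  g (successors {c, e, g, i}): φ is false.
  h (successors {a, c, d, h, i}): φ is true.
  i (successors {d, f, g}): φ is true.
For instance, at d:
  At d: <>[]s is false, so ~<>[]s is true.
    At d: <>[]s requires []s at some successor in {b, d, g, h}.
      At b: []s is false.
      At d: []s is false.
      At g: []s is false.
      At h: []s is false.
    So <>[]s is false at d.
Satisfying worlds: {a, b, d, e, h, i}

6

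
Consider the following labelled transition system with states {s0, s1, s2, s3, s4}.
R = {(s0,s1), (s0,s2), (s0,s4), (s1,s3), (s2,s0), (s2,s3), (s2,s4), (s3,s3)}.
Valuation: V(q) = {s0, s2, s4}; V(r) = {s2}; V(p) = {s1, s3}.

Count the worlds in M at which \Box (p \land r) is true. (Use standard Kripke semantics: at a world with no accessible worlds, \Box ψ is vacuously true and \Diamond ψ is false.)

1

Let φ = \Box (p \land r). Evaluate φ at each world:
  s0 (successors {s1, s2, s4}): φ is false.
  s1 (successors {s3}): φ is false.
  s2 (successors {s0, s3, s4}): φ is false.
  s3 (successors {s3}): φ is false.
  s4 (successors ∅): φ is true.
For instance, at s2:
  At s2: \Box (p \land r) requires p \land r at every successor {s0, s3, s4}.
    p \land r fails at s0, so \Box (p \land r) is false at s2.
Satisfying worlds: {s4}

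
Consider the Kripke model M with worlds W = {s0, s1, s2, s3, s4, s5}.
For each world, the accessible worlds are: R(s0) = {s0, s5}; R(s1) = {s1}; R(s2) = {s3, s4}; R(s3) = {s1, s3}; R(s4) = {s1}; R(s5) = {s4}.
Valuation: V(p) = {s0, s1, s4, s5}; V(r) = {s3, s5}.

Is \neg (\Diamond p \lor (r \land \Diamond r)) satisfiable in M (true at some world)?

No

Recall that \Diamond ψ holds at a world iff ψ holds at some accessible world.
Let φ = \neg (\Diamond p \lor (r \land \Diamond r)). Evaluate φ at each world:
  s0 (successors {s0, s5}): φ is false.
  s1 (successors {s1}): φ is false.
  s2 (successors {s3, s4}): φ is false.
  s3 (successors {s1, s3}): φ is false.
  s4 (successors {s1}): φ is false.
  s5 (successors {s4}): φ is false.
For instance, at s2:
  At s2: \Diamond p \lor (r \land \Diamond r) is true, so \neg (\Diamond p \lor (r \land \Diamond r)) is false.
    At s2: \Diamond p is true, r \land \Diamond r is false, so \Diamond p \lor (r \land \Diamond r) is true.
      At s2: \Diamond p requires p at some successor in {s3, s4}.
        p holds at s4, so \Diamond p is true at s2.
      At s2: r is false, \Diamond r is true, so r \land \Diamond r is false.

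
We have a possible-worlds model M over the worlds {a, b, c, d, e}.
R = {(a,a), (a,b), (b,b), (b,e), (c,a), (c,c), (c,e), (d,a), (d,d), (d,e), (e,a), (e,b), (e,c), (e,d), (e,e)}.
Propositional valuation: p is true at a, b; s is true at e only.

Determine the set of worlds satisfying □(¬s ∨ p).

a

Let φ = □(¬s ∨ p). Evaluate φ at each world:
  a (successors {a, b}): φ is true.
  b (successors {b, e}): φ is false.
  c (successors {a, c, e}): φ is false.
  d (successors {a, d, e}): φ is false.
  e (successors {a, b, c, d, e}): φ is false.
For instance, at c:
  At c: □(¬s ∨ p) requires ¬s ∨ p at every successor {a, c, e}.
    ¬s ∨ p fails at e, so □(¬s ∨ p) is false at c.
Satisfying worlds: {a}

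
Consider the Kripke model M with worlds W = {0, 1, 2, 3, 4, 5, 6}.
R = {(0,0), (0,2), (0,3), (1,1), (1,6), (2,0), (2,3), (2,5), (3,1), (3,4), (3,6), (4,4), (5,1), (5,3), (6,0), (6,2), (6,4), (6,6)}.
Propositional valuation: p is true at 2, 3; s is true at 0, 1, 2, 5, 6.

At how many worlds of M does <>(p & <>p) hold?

Let φ = <>(p & <>p). Evaluate φ at each world:
  0 (successors {0, 2, 3}): φ is true.
  1 (successors {1, 6}): φ is false.
  2 (successors {0, 3, 5}): φ is false.
  3 (successors {1, 4, 6}): φ is false.
  4 (successors {4}): φ is false.
  5 (successors {1, 3}): φ is false.
  6 (successors {0, 2, 4, 6}): φ is true.
For instance, at 4:
  At 4: <>(p & <>p) requires p & <>p at some successor in {4}.
    At 4: p & <>p is false.
  So <>(p & <>p) is false at 4.
Satisfying worlds: {0, 6}

2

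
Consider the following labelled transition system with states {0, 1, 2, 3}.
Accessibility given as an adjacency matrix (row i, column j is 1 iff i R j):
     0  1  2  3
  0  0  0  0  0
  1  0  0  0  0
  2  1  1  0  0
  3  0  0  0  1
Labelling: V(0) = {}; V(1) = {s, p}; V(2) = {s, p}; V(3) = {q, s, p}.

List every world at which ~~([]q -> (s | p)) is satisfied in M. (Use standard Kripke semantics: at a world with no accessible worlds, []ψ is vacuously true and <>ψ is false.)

1, 2, 3

Let φ = ~~([]q -> (s | p)). Evaluate φ at each world:
  0 (successors ∅): φ is false.
  1 (successors ∅): φ is true.
  2 (successors {0, 1}): φ is true.
  3 (successors {3}): φ is true.
For instance, at 2:
  At 2: ~([]q -> (s | p)) is false, so ~~([]q -> (s | p)) is true.
    At 2: []q -> (s | p) is true, so ~([]q -> (s | p)) is false.
      At 2: []q is false, s | p is true, so []q -> (s | p) is true.
Satisfying worlds: {1, 2, 3}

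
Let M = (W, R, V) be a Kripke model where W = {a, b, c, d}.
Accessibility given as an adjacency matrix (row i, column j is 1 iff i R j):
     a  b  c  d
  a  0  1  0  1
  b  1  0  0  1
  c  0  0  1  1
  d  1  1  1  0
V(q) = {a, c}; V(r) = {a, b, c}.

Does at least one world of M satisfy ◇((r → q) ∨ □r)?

Yes

Recall that □ψ holds at a world iff ψ holds at every accessible world, and ◇ψ holds iff ψ holds at some accessible world.
Let φ = ◇((r → q) ∨ □r). Evaluate φ at each world:
  a (successors {b, d}): φ is true.
  b (successors {a, d}): φ is true.
  c (successors {c, d}): φ is true.
  d (successors {a, b, c}): φ is true.
Detail at a (witness):
  At a: ◇((r → q) ∨ □r) requires (r → q) ∨ □r at some successor in {b, d}.
    (r → q) ∨ □r holds at d, so ◇((r → q) ∨ □r) is true at a.
      At d: r → q is true, □r is true, so (r → q) ∨ □r is true.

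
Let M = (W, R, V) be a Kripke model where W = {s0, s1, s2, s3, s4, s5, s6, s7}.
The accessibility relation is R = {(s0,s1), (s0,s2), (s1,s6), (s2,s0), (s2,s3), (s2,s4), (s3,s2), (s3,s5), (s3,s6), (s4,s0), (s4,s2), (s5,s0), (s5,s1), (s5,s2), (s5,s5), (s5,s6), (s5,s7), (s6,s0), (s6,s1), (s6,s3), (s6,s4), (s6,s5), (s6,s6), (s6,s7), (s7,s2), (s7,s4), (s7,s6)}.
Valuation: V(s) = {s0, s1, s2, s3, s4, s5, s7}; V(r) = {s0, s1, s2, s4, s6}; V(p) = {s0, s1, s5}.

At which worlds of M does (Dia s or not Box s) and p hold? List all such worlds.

Recall that Box ψ holds at a world iff ψ holds at every accessible world, and Dia ψ holds iff ψ holds at some accessible world.
Let φ = (Dia s or not Box s) and p. Evaluate φ at each world:
  s0 (successors {s1, s2}): φ is true.
  s1 (successors {s6}): φ is true.
  s2 (successors {s0, s3, s4}): φ is false.
  s3 (successors {s2, s5, s6}): φ is false.
  s4 (successors {s0, s2}): φ is false.
  s5 (successors {s0, s1, s2, s5, s6, s7}): φ is true.
  s6 (successors {s0, s1, s3, s4, s5, s6, s7}): φ is false.
  s7 (successors {s2, s4, s6}): φ is false.
For instance, at s4:
  At s4: Dia s or not Box s is true, p is false, so (Dia s or not Box s) and p is false.
    At s4: Dia s is true, not Box s is false, so Dia s or not Box s is true.
      At s4: Dia s requires s at some successor in {s0, s2}.
        s holds at s0, so Dia s is true at s4.
      At s4: Box s is true, so not Box s is false.
Satisfying worlds: {s0, s1, s5}

s0, s1, s5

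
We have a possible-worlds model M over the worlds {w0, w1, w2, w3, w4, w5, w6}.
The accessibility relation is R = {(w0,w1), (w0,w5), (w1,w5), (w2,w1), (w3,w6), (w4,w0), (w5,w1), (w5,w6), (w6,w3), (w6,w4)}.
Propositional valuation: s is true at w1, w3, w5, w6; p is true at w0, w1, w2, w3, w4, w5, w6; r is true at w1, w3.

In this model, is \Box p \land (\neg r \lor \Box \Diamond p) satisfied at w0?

Recall that \Box ψ holds at a world iff ψ holds at every accessible world, and \Diamond ψ holds iff ψ holds at some accessible world.
At w0: \Box p is true, \neg r \lor \Box \Diamond p is true, so \Box p \land (\neg r \lor \Box \Diamond p) is true.
  At w0: \Box p requires p at every successor {w1, w5}.
    At w1: p is true.
    At w5: p is true.
  So \Box p is true at w0.
  At w0: \neg r is true, \Box \Diamond p is true, so \neg r \lor \Box \Diamond p is true.
    At w0: \Box \Diamond p requires \Diamond p at every successor {w1, w5}.
      At w1: \Diamond p is true.
      At w5: \Diamond p is true.
    So \Box \Diamond p is true at w0.

Yes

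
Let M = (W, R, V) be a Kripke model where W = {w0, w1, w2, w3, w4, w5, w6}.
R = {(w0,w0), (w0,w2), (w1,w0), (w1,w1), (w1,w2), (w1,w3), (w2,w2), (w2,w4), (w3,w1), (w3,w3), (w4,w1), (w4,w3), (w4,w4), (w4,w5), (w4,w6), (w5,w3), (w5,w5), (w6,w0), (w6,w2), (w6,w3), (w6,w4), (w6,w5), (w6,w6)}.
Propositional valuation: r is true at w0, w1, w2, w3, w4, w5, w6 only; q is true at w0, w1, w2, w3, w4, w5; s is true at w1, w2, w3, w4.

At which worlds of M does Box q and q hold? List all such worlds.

Let φ = Box q and q. Evaluate φ at each world:
  w0 (successors {w0, w2}): φ is true.
  w1 (successors {w0, w1, w2, w3}): φ is true.
  w2 (successors {w2, w4}): φ is true.
  w3 (successors {w1, w3}): φ is true.
  w4 (successors {w1, w3, w4, w5, w6}): φ is false.
  w5 (successors {w3, w5}): φ is true.
  w6 (successors {w0, w2, w3, w4, w5, w6}): φ is false.
For instance, at w4:
  At w4: Box q is false, q is true, so Box q and q is false.
    At w4: Box q requires q at every successor {w1, w3, w4, w5, w6}.
      q fails at w6, so Box q is false at w4.
Satisfying worlds: {w0, w1, w2, w3, w5}

w0, w1, w2, w3, w5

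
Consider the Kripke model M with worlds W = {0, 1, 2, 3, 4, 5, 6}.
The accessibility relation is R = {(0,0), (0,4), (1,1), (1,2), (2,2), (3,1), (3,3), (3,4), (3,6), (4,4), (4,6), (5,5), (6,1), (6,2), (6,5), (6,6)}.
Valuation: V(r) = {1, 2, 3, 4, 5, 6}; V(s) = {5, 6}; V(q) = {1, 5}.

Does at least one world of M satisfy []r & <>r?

Yes

Let φ = []r & <>r. Evaluate φ at each world:
  0 (successors {0, 4}): φ is false.
  1 (successors {1, 2}): φ is true.
  2 (successors {2}): φ is true.
  3 (successors {1, 3, 4, 6}): φ is true.
  4 (successors {4, 6}): φ is true.
  5 (successors {5}): φ is true.
  6 (successors {1, 2, 5, 6}): φ is true.
Detail at 1 (witness):
  At 1: []r is true, <>r is true, so []r & <>r is true.
    At 1: []r requires r at every successor {1, 2}.
      At 1: r is true.
      At 2: r is true.
    So []r is true at 1.
    At 1: <>r requires r at some successor in {1, 2}.
      r holds at 1, so <>r is true at 1.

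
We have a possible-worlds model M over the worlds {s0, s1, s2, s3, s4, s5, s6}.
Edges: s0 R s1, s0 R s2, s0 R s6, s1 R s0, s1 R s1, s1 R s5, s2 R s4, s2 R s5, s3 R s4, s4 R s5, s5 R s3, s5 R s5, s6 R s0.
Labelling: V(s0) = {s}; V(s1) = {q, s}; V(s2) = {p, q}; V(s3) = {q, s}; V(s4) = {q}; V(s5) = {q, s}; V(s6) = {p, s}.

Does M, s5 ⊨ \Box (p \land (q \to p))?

No

Recall that \Box ψ holds at a world iff ψ holds at every accessible world, and \Diamond ψ holds iff ψ holds at some accessible world.
At s5: \Box (p \land (q \to p)) requires p \land (q \to p) at every successor {s3, s5}.
  p \land (q \to p) fails at s3, so \Box (p \land (q \to p)) is false at s5.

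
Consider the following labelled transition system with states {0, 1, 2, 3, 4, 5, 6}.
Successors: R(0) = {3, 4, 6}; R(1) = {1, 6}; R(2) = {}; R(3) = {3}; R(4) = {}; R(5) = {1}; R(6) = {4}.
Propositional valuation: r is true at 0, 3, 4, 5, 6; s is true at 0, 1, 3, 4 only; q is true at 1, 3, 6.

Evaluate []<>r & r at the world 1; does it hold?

Recall that []ψ holds at a world iff ψ holds at every accessible world, and <>ψ holds iff ψ holds at some accessible world.
At 1: []<>r is true, r is false, so []<>r & r is false.
  At 1: []<>r requires <>r at every successor {1, 6}.
      At 1: <>r requires r at some successor in {1, 6}.
        r holds at 6, so <>r is true at 1.
      At 6: <>r requires r at some successor in {4}.
        r holds at 4, so <>r is true at 6.
  So []<>r is true at 1.

No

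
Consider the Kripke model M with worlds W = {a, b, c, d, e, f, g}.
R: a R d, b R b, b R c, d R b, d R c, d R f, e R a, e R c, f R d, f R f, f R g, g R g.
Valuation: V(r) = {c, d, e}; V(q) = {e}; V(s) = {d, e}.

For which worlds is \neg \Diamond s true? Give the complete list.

b, c, d, e, g

Let φ = \neg \Diamond s. Evaluate φ at each world:
  a (successors {d}): φ is false.
  b (successors {b, c}): φ is true.
  c (successors ∅): φ is true.
  d (successors {b, c, f}): φ is true.
  e (successors {a, c}): φ is true.
  f (successors {d, f, g}): φ is false.
  g (successors {g}): φ is true.
For instance, at d:
  At d: \Diamond s is false, so \neg \Diamond s is true.
    At d: \Diamond s requires s at some successor in {b, c, f}.
      At b: s is false.
      At c: s is false.
      At f: s is false.
    So \Diamond s is false at d.
Satisfying worlds: {b, c, d, e, g}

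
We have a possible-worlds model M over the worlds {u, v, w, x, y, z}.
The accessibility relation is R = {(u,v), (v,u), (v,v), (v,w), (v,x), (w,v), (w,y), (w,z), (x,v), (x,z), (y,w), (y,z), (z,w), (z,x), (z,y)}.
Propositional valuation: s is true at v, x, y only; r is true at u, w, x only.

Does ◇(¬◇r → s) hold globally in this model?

Yes

Let φ = ◇(¬◇r → s). Evaluate φ at each world:
  u (successors {v}): φ is true.
  v (successors {u, v, w, x}): φ is true.
  w (successors {v, y, z}): φ is true.
  x (successors {v, z}): φ is true.
  y (successors {w, z}): φ is true.
  z (successors {w, x, y}): φ is true.
For instance, at v:
  At v: ◇(¬◇r → s) requires ¬◇r → s at some successor in {u, v, w, x}.
    ¬◇r → s holds at v, so ◇(¬◇r → s) is true at v.
      At v: ¬◇r is false, s is true, so ¬◇r → s is true.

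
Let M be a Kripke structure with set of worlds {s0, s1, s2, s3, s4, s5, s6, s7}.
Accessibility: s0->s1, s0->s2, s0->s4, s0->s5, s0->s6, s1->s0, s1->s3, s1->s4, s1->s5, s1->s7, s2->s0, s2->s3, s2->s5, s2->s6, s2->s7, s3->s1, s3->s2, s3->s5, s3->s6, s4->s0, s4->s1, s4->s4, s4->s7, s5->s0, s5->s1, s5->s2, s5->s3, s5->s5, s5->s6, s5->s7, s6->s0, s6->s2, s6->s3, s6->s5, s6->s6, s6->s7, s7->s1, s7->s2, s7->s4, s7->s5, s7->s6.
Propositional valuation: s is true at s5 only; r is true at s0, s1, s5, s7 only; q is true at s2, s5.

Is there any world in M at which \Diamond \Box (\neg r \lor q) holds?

No

Let φ = \Diamond \Box (\neg r \lor q). Evaluate φ at each world:
  s0 (successors {s1, s2, s4, s5, s6}): φ is false.
  s1 (successors {s0, s3, s4, s5, s7}): φ is false.
  s2 (successors {s0, s3, s5, s6, s7}): φ is false.
  s3 (successors {s1, s2, s5, s6}): φ is false.
  s4 (successors {s0, s1, s4, s7}): φ is false.
  s5 (successors {s0, s1, s2, s3, s5, s6, s7}): φ is false.
  s6 (successors {s0, s2, s3, s5, s6, s7}): φ is false.
  s7 (successors {s1, s2, s4, s5, s6}): φ is false.
For instance, at s1:
  At s1: \Diamond \Box (\neg r \lor q) requires \Box (\neg r \lor q) at some successor in {s0, s3, s4, s5, s7}.
    At s0: \Box (\neg r \lor q) is false.
    At s3: \Box (\neg r \lor q) is false.
    At s4: \Box (\neg r \lor q) is false.
    At s5: \Box (\neg r \lor q) is false.
    At s7: \Box (\neg r \lor q) is false.
  So \Diamond \Box (\neg r \lor q) is false at s1.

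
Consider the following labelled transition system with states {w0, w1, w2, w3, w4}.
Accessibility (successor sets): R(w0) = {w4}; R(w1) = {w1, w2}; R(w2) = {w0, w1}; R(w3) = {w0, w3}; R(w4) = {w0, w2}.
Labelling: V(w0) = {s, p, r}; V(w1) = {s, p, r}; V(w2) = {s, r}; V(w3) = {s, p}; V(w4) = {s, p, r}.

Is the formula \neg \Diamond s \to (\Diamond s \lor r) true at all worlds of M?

Let φ = \neg \Diamond s \to (\Diamond s \lor r). Evaluate φ at each world:
  w0 (successors {w4}): φ is true.
  w1 (successors {w1, w2}): φ is true.
  w2 (successors {w0, w1}): φ is true.
  w3 (successors {w0, w3}): φ is true.
  w4 (successors {w0, w2}): φ is true.
For instance, at w1:
  At w1: \neg \Diamond s is false, \Diamond s \lor r is true, so \neg \Diamond s \to (\Diamond s \lor r) is true.
    At w1: \Diamond s is true, so \neg \Diamond s is false.
      At w1: \Diamond s requires s at some successor in {w1, w2}.
        s holds at w1, so \Diamond s is true at w1.
    At w1: \Diamond s is true, r is true, so \Diamond s \lor r is true.
      At w1: \Diamond s requires s at some successor in {w1, w2}.
        s holds at w1, so \Diamond s is true at w1.

Yes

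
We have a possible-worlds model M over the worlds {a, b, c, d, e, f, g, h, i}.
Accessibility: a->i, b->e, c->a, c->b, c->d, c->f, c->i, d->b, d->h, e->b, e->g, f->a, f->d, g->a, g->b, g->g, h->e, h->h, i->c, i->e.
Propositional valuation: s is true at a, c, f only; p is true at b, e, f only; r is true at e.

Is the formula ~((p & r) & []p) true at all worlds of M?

Yes

Let φ = ~((p & r) & []p). Evaluate φ at each world:
  a (successors {i}): φ is true.
  b (successors {e}): φ is true.
  c (successors {a, b, d, f, i}): φ is true.
  d (successors {b, h}): φ is true.
  e (successors {b, g}): φ is true.
  f (successors {a, d}): φ is true.
  g (successors {a, b, g}): φ is true.
  h (successors {e, h}): φ is true.
  i (successors {c, e}): φ is true.
For instance, at g:
  At g: (p & r) & []p is false, so ~((p & r) & []p) is true.
    At g: p & r is false, []p is false, so (p & r) & []p is false.
      At g: []p requires p at every successor {a, b, g}.
        p fails at a, so []p is false at g.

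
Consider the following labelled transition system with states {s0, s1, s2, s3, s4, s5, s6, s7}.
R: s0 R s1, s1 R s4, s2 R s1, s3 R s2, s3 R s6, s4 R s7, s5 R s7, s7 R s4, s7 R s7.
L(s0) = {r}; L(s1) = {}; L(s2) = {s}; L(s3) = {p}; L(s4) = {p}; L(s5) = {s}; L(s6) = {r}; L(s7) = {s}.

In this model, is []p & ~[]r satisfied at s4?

Recall that []ψ holds at a world iff ψ holds at every accessible world, and <>ψ holds iff ψ holds at some accessible world.
At s4: []p is false, ~[]r is true, so []p & ~[]r is false.
  At s4: []p requires p at every successor {s7}.
    p fails at s7, so []p is false at s4.
  At s4: []r is false, so ~[]r is true.
    At s4: []r requires r at every successor {s7}.
      r fails at s7, so []r is false at s4.

No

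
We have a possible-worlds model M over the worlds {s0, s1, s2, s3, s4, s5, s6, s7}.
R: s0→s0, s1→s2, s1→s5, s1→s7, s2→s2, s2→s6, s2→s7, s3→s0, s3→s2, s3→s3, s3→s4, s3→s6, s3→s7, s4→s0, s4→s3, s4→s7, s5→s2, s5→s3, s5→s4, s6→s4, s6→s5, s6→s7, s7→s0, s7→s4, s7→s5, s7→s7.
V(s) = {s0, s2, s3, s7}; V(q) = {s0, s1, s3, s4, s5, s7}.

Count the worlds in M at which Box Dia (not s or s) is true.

Let φ = Box Dia (not s or s). Evaluate φ at each world:
  s0 (successors {s0}): φ is true.
  s1 (successors {s2, s5, s7}): φ is true.
  s2 (successors {s2, s6, s7}): φ is true.
  s3 (successors {s0, s2, s3, s4, s6, s7}): φ is true.
  s4 (successors {s0, s3, s7}): φ is true.
  s5 (successors {s2, s3, s4}): φ is true.
  s6 (successors {s4, s5, s7}): φ is true.
  s7 (successors {s0, s4, s5, s7}): φ is true.
For instance, at s1:
  At s1: Box Dia (not s or s) requires Dia (not s or s) at every successor {s2, s5, s7}.
      At s2: Dia (not s or s) requires not s or s at some successor in {s2, s6, s7}.
        not s or s holds at s2, so Dia (not s or s) is true at s2.
      At s5: Dia (not s or s) requires not s or s at some successor in {s2, s3, s4}.
        not s or s holds at s2, so Dia (not s or s) is true at s5.
      At s7: Dia (not s or s) requires not s or s at some successor in {s0, s4, s5, s7}.
        not s or s holds at s0, so Dia (not s or s) is true at s7.
  So Box Dia (not s or s) is true at s1.
Satisfying worlds: {s0, s1, s2, s3, s4, s5, s6, s7}

8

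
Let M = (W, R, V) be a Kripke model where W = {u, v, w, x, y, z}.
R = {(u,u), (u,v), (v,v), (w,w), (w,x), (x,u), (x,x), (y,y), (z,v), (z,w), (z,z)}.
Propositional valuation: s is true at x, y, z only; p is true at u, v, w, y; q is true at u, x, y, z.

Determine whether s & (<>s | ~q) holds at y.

Yes

At y: s is true, <>s | ~q is true, so s & (<>s | ~q) is true.
  At y: <>s is true, ~q is false, so <>s | ~q is true.
    At y: <>s requires s at some successor in {y}.
      s holds at y, so <>s is true at y.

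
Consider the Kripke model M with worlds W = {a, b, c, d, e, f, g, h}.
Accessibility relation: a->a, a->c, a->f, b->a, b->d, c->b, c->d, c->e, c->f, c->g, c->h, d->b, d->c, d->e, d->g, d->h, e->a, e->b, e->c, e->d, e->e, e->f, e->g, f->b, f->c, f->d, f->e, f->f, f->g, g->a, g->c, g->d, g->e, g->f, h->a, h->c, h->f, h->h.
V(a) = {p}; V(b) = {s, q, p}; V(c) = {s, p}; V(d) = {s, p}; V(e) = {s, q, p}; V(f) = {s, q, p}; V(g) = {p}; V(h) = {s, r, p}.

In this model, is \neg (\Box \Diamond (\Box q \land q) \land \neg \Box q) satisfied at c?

At c: \Box \Diamond (\Box q \land q) \land \neg \Box q is false, so \neg (\Box \Diamond (\Box q \land q) \land \neg \Box q) is true.
  At c: \Box \Diamond (\Box q \land q) is false, \neg \Box q is true, so \Box \Diamond (\Box q \land q) \land \neg \Box q is false.
    At c: \Box \Diamond (\Box q \land q) requires \Diamond (\Box q \land q) at every successor {b, d, e, f, g, h}.
      \Diamond (\Box q \land q) fails at b, so \Box \Diamond (\Box q \land q) is false at c.
    At c: \Box q is false, so \neg \Box q is true.
      At c: \Box q requires q at every successor {b, d, e, f, g, h}.
        q fails at d, so \Box q is false at c.

Yes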